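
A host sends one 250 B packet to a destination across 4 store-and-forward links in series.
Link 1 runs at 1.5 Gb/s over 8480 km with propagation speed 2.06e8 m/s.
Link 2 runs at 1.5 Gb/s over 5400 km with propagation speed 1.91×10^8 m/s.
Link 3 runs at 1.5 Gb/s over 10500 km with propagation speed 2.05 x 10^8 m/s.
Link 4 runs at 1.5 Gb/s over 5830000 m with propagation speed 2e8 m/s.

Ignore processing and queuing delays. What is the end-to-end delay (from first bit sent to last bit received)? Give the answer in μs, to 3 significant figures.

L = 250 × 8 = 2000 bits.
Transmission delay per hop = L/R = 2000/1500000000 = 1.33333 μs; 4 hops → 5.33333 μs.
Propagation delays (d/s per hop): 41165, 28272.3, 51219.5, 29150 μs; sum = 149807 μs.
End-to-end = 150000 μs.

150000 μs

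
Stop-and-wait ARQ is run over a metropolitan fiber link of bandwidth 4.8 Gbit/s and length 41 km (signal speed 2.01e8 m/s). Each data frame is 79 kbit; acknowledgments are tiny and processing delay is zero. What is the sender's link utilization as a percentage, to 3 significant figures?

t_tx = L/R = 79000/4800000000 = 1.64583e-05 s.
t_prop = 41000/2.01e+08 = 0.00020398 s; RTT = 0.00040796 s.
Cycle = t_tx + RTT = 0.000424419 s.
Utilization = t_tx / cycle = 1.64583e-05/0.000424419 = 3.88 %.

3.88 %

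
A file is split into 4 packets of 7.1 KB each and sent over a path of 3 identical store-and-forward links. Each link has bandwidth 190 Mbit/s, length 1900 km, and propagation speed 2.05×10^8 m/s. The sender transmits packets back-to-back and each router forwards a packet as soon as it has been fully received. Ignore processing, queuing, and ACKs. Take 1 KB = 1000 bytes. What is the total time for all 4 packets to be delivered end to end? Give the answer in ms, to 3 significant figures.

29.6 ms

Per-hop transmission t_tx = L/R = 56800/190000000 = 0.298947 ms.
Per-hop propagation t_prop = 1900000/2.05e+08 = 9.26829 ms.
Pipeline fill: first packet needs 3·t_tx to clear all hops; remaining 3 packets each add one t_tx.
Total = (3+4-1)·t_tx + 3·t_prop = 6·0.298947 + 3·9.26829 = 29.6 ms.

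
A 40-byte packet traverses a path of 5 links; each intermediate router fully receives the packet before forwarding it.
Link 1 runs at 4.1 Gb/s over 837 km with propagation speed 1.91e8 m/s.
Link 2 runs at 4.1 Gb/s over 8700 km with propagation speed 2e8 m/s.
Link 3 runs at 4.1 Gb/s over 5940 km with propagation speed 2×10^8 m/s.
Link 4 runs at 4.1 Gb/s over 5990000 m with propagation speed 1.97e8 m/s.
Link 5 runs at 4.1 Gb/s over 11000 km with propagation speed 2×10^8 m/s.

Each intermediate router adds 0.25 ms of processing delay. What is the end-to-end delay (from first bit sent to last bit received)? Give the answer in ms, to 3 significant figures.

L = 40 × 8 = 320 bits.
Transmission delay per hop = L/R = 320/4.1e+09 = 7.80488e-05 ms; 5 hops → 0.000390244 ms.
Propagation delays (d/s per hop): 4.3822, 43.5, 29.7, 30.4061, 55 ms; sum = 162.988 ms.
Processing at 4 router(s): 4 × 0.25 ms = 1 ms.
End-to-end = 164 ms.

164 ms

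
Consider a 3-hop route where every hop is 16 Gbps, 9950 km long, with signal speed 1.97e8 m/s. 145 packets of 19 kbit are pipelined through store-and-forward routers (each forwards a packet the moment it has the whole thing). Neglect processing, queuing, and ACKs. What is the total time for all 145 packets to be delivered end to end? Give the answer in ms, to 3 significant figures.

Per-hop transmission t_tx = L/R = 19000/16000000000 = 0.0011875 ms.
Per-hop propagation t_prop = 9950000/197000000 = 50.5076 ms.
Pipeline fill: first packet needs 3·t_tx to clear all hops; remaining 144 packets each add one t_tx.
Total = (3+145-1)·t_tx + 3·t_prop = 147·0.0011875 + 3·50.5076 = 152 ms.

152 ms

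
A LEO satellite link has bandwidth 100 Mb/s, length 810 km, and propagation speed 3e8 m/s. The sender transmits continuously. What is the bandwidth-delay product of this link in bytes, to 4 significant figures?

Propagation delay = 810000 / 300000000 = 0.0027 s.
BDP = R × t_prop = 100000000 × 0.0027 = 270000 bits.
In bytes: 270000/8 = 33750 bytes.

33750 bytes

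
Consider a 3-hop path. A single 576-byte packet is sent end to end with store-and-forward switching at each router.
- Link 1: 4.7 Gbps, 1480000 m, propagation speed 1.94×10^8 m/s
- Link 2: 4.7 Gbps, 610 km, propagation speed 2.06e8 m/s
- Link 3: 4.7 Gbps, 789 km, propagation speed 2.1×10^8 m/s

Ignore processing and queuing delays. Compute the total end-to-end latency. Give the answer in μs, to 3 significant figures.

14400 μs

L = 576 × 8 = 4608 bits.
Transmission delay per hop = L/R = 4608/4700000000 = 0.980426 μs; 3 hops → 2.94128 μs.
Propagation delays (d/s per hop): 7628.87, 2961.17, 3757.14 μs; sum = 14347.2 μs.
End-to-end = 14400 μs.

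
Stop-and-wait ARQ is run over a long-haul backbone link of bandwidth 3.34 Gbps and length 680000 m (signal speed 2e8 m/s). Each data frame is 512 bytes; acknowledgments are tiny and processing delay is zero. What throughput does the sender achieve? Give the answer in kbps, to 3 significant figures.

t_tx = L/R = 4096/3340000000 = 1.22635e-06 s.
t_prop = 680000/200000000 = 0.0034 s; RTT = 0.0068 s.
Cycle = t_tx + RTT = 0.00680123 s.
Throughput = L / cycle = 4096 / 0.00680123 = 602 kbps.

602 kbps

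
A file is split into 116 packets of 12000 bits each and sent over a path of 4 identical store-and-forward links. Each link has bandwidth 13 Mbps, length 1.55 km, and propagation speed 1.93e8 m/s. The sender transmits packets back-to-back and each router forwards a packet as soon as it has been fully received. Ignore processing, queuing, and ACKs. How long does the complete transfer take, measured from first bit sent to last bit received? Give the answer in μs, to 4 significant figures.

Per-hop transmission t_tx = L/R = 12000/13000000 = 923.077 μs.
Per-hop propagation t_prop = 1550/193000000 = 8.03109 μs.
Pipeline fill: first packet needs 4·t_tx to clear all hops; remaining 115 packets each add one t_tx.
Total = (4+116-1)·t_tx + 4·t_prop = 119·923.077 + 4·8.03109 = 109900 μs.

109900 μs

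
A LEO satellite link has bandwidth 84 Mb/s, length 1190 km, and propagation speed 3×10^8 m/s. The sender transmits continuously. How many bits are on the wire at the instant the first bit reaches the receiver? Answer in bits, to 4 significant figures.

333200 bits

Propagation delay = 1190000 / 300000000 = 0.00396667 s.
BDP = R × t_prop = 84000000 × 0.00396667 = 333200 bits.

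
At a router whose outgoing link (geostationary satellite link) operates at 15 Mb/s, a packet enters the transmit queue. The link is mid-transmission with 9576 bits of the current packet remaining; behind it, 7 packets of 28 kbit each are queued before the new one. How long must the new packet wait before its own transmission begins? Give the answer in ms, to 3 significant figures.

Each queued packet: L/R = 28000/15000000 = 1.86667 ms.
7 queued → 13.0667 ms.
Plus remaining 9576 bits of current packet: 0.6384 ms.
Queuing delay = 13.7 ms.

13.7 ms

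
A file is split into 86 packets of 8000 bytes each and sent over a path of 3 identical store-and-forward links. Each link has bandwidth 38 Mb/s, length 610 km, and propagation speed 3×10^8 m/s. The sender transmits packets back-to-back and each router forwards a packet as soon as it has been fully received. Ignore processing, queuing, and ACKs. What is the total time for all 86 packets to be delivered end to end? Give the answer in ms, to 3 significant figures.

Per-hop transmission t_tx = L/R = 64000/38000000 = 1.68421 ms.
Per-hop propagation t_prop = 610000/300000000 = 2.03333 ms.
Pipeline fill: first packet needs 3·t_tx to clear all hops; remaining 85 packets each add one t_tx.
Total = (3+86-1)·t_tx + 3·t_prop = 88·1.68421 + 3·2.03333 = 154 ms.

154 ms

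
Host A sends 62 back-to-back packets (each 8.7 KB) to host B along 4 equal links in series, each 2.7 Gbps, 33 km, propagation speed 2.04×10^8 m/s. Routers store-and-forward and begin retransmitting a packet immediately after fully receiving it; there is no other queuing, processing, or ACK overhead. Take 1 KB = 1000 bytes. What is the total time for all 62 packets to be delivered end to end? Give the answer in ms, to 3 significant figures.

2.32 ms

Per-hop transmission t_tx = L/R = 69600/2700000000 = 0.0257778 ms.
Per-hop propagation t_prop = 33000/204000000 = 0.161765 ms.
Pipeline fill: first packet needs 4·t_tx to clear all hops; remaining 61 packets each add one t_tx.
Total = (4+62-1)·t_tx + 4·t_prop = 65·0.0257778 + 4·0.161765 = 2.32 ms.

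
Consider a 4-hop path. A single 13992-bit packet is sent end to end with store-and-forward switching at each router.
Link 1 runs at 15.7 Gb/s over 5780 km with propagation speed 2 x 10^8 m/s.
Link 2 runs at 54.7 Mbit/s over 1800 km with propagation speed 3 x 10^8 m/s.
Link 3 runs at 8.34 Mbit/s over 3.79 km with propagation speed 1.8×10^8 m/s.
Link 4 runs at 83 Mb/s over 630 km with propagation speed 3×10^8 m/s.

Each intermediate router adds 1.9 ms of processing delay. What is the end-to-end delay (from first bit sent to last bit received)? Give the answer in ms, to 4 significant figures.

44.82 ms

Transmission delays (L/R per hop): 0.00089121, 0.255795, 1.6777, 0.168578 ms; sum = 2.10296 ms.
Propagation delays (d/s per hop): 28.9, 6, 0.0210556, 2.1 ms; sum = 37.0211 ms.
Processing at 3 router(s): 3 × 1.9 ms = 5.7 ms.
End-to-end = 44.82 ms.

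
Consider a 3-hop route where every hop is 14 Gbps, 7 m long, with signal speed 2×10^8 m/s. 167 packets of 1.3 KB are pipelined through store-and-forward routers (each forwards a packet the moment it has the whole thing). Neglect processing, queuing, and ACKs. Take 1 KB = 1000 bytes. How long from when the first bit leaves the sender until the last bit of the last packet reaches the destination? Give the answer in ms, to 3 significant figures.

Per-hop transmission t_tx = L/R = 10400/14000000000 = 0.000742857 ms.
Per-hop propagation t_prop = 7/200000000 = 3.5e-05 ms.
Pipeline fill: first packet needs 3·t_tx to clear all hops; remaining 166 packets each add one t_tx.
Total = (3+167-1)·t_tx + 3·t_prop = 169·0.000742857 + 3·3.5e-05 = 0.126 ms.

0.126 ms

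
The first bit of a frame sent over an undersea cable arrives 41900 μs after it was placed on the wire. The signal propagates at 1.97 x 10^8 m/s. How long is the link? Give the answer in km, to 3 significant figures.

d = s × t_prop = 197000000 × 0.0419 = 8250 km.

8250 km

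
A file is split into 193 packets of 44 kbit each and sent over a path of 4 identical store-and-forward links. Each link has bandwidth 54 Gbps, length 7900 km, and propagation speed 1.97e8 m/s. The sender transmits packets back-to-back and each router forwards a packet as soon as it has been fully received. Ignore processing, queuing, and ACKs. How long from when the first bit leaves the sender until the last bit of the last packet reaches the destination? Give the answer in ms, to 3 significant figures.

161 ms

Per-hop transmission t_tx = L/R = 44000/54000000000 = 0.000814815 ms.
Per-hop propagation t_prop = 7900000/197000000 = 40.1015 ms.
Pipeline fill: first packet needs 4·t_tx to clear all hops; remaining 192 packets each add one t_tx.
Total = (4+193-1)·t_tx + 4·t_prop = 196·0.000814815 + 4·40.1015 = 161 ms.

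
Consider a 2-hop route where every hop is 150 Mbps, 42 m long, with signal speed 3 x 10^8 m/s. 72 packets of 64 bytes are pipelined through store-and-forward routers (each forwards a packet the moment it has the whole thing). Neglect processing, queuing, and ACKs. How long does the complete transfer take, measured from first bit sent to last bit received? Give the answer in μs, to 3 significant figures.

Per-hop transmission t_tx = L/R = 512/150000000 = 3.41333 μs.
Per-hop propagation t_prop = 42/300000000 = 0.14 μs.
Pipeline fill: first packet needs 2·t_tx to clear all hops; remaining 71 packets each add one t_tx.
Total = (2+72-1)·t_tx + 2·t_prop = 73·3.41333 + 2·0.14 = 249 μs.

249 μs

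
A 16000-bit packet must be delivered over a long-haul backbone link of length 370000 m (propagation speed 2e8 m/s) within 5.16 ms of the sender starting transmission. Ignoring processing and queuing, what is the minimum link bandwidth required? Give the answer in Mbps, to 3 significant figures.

Propagation delay = 370000 / 200000000 = 1.85 ms.
Transmission budget = 5.16 − 1.85 = 3.31 ms.
R ≥ L / t_tx = 16000 bits / 0.00331 s = 4.83 Mbps.

4.83 Mbps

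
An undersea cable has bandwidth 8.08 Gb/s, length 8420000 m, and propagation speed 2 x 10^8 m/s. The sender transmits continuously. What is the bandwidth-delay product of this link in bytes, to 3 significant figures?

42500000 bytes

Propagation delay = 8420000 / 200000000 = 0.0421 s.
BDP = R × t_prop = 8080000000 × 0.0421 = 340168000 bits.
In bytes: 340168000/8 = 42500000 bytes.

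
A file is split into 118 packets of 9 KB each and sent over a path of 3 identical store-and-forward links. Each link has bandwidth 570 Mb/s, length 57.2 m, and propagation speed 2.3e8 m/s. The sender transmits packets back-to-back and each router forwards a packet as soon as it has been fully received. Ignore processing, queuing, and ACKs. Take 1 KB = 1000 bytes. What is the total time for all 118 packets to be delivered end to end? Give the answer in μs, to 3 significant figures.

15200 μs

Per-hop transmission t_tx = L/R = 72000/570000000 = 126.316 μs.
Per-hop propagation t_prop = 57.2/2.3e+08 = 0.248696 μs.
Pipeline fill: first packet needs 3·t_tx to clear all hops; remaining 117 packets each add one t_tx.
Total = (3+118-1)·t_tx + 3·t_prop = 120·126.316 + 3·0.248696 = 15200 μs.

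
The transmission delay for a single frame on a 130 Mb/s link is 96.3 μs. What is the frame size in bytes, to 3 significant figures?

L = R × t_tx = 130000000 b/s × 9.63e-05 s = 12519 bits.
In bytes: 12519 / 8 = 1560 bytes.

1560 bytes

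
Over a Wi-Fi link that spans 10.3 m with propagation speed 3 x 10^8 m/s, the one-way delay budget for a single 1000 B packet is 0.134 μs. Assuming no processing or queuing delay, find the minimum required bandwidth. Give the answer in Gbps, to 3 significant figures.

80.3 Gbps

L = 8000 bits.
Propagation delay = 10.3 / 300000000 = 0.0343333 μs.
Transmission budget = 0.134 − 0.0343333 = 0.0996667 μs.
R ≥ L / t_tx = 8000 bits / 9.96667e-08 s = 80.3 Gbps.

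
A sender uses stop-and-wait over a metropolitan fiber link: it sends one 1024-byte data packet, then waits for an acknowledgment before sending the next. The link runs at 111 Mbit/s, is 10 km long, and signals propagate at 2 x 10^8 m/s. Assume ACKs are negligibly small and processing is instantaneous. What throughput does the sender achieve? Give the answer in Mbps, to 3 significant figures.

t_tx = L/R = 8192/111000000 = 7.38018e-05 s.
t_prop = 10000/200000000 = 5e-05 s; RTT = 0.0001 s.
Cycle = t_tx + RTT = 0.000173802 s.
Throughput = L / cycle = 8192 / 0.000173802 = 47.1 Mbps.

47.1 Mbps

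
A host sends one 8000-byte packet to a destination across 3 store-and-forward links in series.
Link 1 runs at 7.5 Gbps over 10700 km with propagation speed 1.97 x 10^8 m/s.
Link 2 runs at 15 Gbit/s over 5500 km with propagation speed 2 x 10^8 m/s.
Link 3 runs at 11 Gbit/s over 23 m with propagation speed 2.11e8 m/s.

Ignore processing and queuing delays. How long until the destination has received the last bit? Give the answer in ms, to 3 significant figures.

81.8 ms

L = 8000 × 8 = 64000 bits.
Transmission delays (L/R per hop): 0.00853333, 0.00426667, 0.00581818 ms; sum = 0.0186182 ms.
Propagation delays (d/s per hop): 54.3147, 27.5, 0.000109005 ms; sum = 81.8148 ms.
End-to-end = 81.8 ms.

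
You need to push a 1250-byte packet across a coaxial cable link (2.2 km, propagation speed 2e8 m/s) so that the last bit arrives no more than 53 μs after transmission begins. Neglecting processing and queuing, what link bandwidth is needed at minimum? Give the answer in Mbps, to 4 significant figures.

L = 10000 bits.
Propagation delay = 2200 / 200000000 = 11 μs.
Transmission budget = 53 − 11 = 42 μs.
R ≥ L / t_tx = 10000 bits / 4.2e-05 s = 238.1 Mbps.

238.1 Mbps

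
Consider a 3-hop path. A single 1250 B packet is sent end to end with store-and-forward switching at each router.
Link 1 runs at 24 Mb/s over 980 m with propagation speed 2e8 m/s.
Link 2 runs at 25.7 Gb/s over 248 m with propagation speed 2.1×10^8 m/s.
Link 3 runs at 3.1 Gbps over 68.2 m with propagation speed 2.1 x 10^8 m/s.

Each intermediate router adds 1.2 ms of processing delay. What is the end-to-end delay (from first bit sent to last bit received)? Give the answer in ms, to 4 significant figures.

2.827 ms

L = 1250 × 8 = 10000 bits.
Transmission delays (L/R per hop): 0.416667, 0.000389105, 0.00322581 ms; sum = 0.420282 ms.
Propagation delays (d/s per hop): 0.0049, 0.00118095, 0.000324762 ms; sum = 0.00640571 ms.
Processing at 2 router(s): 2 × 1.2 ms = 2.4 ms.
End-to-end = 2.827 ms.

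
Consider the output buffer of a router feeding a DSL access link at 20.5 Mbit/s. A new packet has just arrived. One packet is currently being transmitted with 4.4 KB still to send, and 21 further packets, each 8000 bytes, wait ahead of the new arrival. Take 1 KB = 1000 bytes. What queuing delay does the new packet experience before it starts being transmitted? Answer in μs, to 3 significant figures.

Each queued packet: L/R = 64000/20500000 = 3121.95 μs.
21 queued → 65561 μs.
Plus remaining 35200 bits of current packet: 1717.07 μs.
Queuing delay = 67300 μs.

67300 μs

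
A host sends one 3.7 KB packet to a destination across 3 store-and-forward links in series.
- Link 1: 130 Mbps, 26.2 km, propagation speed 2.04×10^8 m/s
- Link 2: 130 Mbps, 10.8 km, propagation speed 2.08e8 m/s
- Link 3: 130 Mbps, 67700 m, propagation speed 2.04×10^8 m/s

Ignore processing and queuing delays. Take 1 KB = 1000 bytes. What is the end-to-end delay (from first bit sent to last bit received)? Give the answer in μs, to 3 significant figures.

1200 μs

L = 29600 bits.
Transmission delay per hop = L/R = 29600/130000000 = 227.692 μs; 3 hops → 683.077 μs.
Propagation delays (d/s per hop): 128.431, 51.9231, 331.863 μs; sum = 512.217 μs.
End-to-end = 1200 μs.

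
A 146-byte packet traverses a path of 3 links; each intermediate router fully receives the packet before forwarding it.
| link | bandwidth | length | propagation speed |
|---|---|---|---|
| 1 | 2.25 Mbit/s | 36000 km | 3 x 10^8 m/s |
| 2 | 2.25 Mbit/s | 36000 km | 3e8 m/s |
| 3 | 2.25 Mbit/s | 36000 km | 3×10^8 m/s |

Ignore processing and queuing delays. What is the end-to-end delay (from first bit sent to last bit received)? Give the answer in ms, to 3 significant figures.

L = 146 × 8 = 1168 bits.
Transmission delay per hop = L/R = 1168/2250000 = 0.519111 ms; 3 hops → 1.55733 ms.
Propagation delays (d/s per hop): 120, 120, 120 ms; sum = 360 ms.
End-to-end = 362 ms.

362 ms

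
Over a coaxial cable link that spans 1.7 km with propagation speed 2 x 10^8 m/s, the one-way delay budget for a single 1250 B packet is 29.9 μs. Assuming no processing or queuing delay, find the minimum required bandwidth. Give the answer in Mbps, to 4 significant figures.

L = 10000 bits.
Propagation delay = 1700 / 200000000 = 8.5 μs.
Transmission budget = 29.9 − 8.5 = 21.4 μs.
R ≥ L / t_tx = 10000 bits / 2.14e-05 s = 467.3 Mbps.

467.3 Mbps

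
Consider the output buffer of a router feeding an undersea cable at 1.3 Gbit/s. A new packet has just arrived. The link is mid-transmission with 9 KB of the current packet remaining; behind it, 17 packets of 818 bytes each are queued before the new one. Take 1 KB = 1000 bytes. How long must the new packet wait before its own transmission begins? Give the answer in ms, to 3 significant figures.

Each queued packet: L/R = 6544/1300000000 = 0.00503385 ms.
17 queued → 0.0855754 ms.
Plus remaining 72000 bits of current packet: 0.0553846 ms.
Queuing delay = 0.141 ms.

0.141 ms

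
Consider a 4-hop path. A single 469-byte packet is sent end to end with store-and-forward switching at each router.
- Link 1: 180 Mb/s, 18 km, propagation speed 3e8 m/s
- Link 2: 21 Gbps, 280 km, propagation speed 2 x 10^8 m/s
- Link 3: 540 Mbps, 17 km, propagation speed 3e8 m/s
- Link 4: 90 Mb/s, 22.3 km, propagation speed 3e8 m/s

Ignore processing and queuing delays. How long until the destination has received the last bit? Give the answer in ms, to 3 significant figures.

1.66 ms

L = 469 × 8 = 3752 bits.
Transmission delays (L/R per hop): 0.0208444, 0.000178667, 0.00694815, 0.0416889 ms; sum = 0.0696601 ms.
Propagation delays (d/s per hop): 0.06, 1.4, 0.0566667, 0.0743333 ms; sum = 1.591 ms.
End-to-end = 1.66 ms.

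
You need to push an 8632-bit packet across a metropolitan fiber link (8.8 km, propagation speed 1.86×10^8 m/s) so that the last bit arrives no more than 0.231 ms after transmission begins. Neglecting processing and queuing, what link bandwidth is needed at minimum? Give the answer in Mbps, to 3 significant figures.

47.0 Mbps

Propagation delay = 8800 / 186000000 = 0.0473118 ms.
Transmission budget = 0.231 − 0.0473118 = 0.183688 ms.
R ≥ L / t_tx = 8632 bits / 0.000183688 s = 47.0 Mbps.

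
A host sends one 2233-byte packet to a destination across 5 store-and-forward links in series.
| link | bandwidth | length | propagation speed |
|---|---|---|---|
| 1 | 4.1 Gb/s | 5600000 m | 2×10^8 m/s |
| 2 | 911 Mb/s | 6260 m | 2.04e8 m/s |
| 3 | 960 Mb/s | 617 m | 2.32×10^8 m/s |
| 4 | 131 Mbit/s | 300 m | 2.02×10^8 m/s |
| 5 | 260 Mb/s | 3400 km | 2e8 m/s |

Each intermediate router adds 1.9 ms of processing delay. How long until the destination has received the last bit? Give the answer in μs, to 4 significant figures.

52880 μs

L = 2233 × 8 = 17864 bits.
Transmission delays (L/R per hop): 4.35707, 19.6092, 18.6083, 136.366, 68.7077 μs; sum = 247.649 μs.
Propagation delays (d/s per hop): 28000, 30.6863, 2.65948, 1.48515, 17000 μs; sum = 45034.8 μs.
Processing at 4 router(s): 4 × 1.9 ms = 7600 μs.
End-to-end = 52880 μs.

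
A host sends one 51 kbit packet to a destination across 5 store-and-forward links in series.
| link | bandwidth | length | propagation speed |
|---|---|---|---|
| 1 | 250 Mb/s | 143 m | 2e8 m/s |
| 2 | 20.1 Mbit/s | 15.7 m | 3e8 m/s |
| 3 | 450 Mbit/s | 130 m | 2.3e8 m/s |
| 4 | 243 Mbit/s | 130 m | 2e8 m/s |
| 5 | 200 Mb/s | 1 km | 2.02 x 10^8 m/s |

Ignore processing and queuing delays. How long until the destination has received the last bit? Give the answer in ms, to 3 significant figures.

L = 51000 bits.
Transmission delays (L/R per hop): 0.204, 2.53731, 0.113333, 0.209877, 0.255 ms; sum = 3.31952 ms.
Propagation delays (d/s per hop): 0.000715, 5.23333e-05, 0.000565217, 0.00065, 0.0049505 ms; sum = 0.00693305 ms.
End-to-end = 3.33 ms.

3.33 ms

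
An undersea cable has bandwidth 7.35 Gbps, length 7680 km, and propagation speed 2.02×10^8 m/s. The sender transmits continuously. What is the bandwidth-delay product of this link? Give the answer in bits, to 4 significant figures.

279400000 bits

Propagation delay = 7680000 / 202000000 = 0.0380198 s.
BDP = R × t_prop = 7350000000 × 0.0380198 = 279446000 bits.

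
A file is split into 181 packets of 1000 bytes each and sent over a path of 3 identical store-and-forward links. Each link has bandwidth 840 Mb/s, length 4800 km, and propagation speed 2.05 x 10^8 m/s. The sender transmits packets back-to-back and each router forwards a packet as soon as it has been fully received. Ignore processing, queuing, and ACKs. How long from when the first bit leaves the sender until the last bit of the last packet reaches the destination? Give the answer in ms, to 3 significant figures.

72.0 ms

Per-hop transmission t_tx = L/R = 8000/840000000 = 0.00952381 ms.
Per-hop propagation t_prop = 4800000/2.05e+08 = 23.4146 ms.
Pipeline fill: first packet needs 3·t_tx to clear all hops; remaining 180 packets each add one t_tx.
Total = (3+181-1)·t_tx + 3·t_prop = 183·0.00952381 + 3·23.4146 = 72.0 ms.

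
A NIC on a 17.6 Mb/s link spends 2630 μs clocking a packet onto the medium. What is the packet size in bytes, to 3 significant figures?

5790 bytes

L = R × t_tx = 17600000 b/s × 0.00263 s = 46288 bits.
In bytes: 46288 / 8 = 5790 bytes.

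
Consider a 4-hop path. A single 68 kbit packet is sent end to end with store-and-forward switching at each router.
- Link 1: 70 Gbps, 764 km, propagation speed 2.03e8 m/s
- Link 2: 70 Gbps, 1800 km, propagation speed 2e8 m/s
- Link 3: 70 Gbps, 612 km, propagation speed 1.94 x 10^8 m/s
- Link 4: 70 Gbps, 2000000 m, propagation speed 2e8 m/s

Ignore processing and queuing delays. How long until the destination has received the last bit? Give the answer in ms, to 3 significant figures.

25.9 ms

L = 68000 bits.
Transmission delay per hop = L/R = 68000/70000000000 = 0.000971429 ms; 4 hops → 0.00388571 ms.
Propagation delays (d/s per hop): 3.76355, 9, 3.15464, 10 ms; sum = 25.9182 ms.
End-to-end = 25.9 ms.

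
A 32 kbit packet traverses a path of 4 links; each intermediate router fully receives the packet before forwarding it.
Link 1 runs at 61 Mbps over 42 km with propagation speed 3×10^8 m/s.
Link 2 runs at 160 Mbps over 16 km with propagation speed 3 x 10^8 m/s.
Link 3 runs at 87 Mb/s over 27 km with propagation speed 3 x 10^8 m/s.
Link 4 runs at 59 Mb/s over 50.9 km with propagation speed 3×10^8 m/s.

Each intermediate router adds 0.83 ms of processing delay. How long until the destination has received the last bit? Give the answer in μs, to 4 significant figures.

4578 μs

L = 32000 bits.
Transmission delays (L/R per hop): 524.59, 200, 367.816, 542.373 μs; sum = 1634.78 μs.
Propagation delays (d/s per hop): 140, 53.3333, 90, 169.667 μs; sum = 453 μs.
Processing at 3 router(s): 3 × 0.83 ms = 2490 μs.
End-to-end = 4578 μs.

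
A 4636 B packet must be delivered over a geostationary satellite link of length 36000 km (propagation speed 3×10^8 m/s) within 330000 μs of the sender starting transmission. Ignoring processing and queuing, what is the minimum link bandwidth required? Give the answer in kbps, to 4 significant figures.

176.6 kbps

L = 37088 bits.
Propagation delay = 36000000 / 300000000 = 120000 μs.
Transmission budget = 330000 − 120000 = 210000 μs.
R ≥ L / t_tx = 37088 bits / 0.21 s = 176.6 kbps.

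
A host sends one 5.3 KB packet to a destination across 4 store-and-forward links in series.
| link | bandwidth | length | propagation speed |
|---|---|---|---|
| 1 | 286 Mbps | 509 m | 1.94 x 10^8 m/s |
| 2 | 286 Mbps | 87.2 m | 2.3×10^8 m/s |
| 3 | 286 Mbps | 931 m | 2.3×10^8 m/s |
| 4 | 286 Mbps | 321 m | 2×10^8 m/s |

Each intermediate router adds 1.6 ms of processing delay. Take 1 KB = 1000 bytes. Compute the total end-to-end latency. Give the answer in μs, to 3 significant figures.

5400 μs

L = 42400 bits.
Transmission delay per hop = L/R = 42400/286000000 = 148.252 μs; 4 hops → 593.007 μs.
Propagation delays (d/s per hop): 2.62371, 0.37913, 4.04783, 1.605 μs; sum = 8.65567 μs.
Processing at 3 router(s): 3 × 1.6 ms = 4800 μs.
End-to-end = 5400 μs.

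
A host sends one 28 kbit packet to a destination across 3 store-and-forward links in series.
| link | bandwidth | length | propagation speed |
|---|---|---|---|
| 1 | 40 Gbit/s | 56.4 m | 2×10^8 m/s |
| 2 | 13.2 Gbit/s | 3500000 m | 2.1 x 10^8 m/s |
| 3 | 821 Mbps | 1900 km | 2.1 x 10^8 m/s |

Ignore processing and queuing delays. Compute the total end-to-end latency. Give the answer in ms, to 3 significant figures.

L = 28000 bits.
Transmission delays (L/R per hop): 0.0007, 0.00212121, 0.0341048 ms; sum = 0.036926 ms.
Propagation delays (d/s per hop): 0.000282, 16.6667, 9.04762 ms; sum = 25.7146 ms.
End-to-end = 25.8 ms.

25.8 ms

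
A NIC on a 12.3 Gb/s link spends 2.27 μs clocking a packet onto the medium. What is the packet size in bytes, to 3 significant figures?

3490 bytes

L = R × t_tx = 12300000000 b/s × 2.27e-06 s = 27921 bits.
In bytes: 27921 / 8 = 3490 bytes.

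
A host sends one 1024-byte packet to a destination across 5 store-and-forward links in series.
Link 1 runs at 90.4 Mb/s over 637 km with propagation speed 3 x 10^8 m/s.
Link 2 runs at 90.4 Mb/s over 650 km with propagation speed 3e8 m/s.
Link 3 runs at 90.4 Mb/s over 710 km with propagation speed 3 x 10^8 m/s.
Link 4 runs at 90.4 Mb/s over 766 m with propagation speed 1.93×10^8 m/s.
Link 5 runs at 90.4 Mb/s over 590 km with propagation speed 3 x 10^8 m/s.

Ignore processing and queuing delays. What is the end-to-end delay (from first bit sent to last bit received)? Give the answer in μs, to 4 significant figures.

9080 μs

L = 1024 × 8 = 8192 bits.
Transmission delay per hop = L/R = 8192/90400000 = 90.6195 μs; 5 hops → 453.097 μs.
Propagation delays (d/s per hop): 2123.33, 2166.67, 2366.67, 3.96891, 1966.67 μs; sum = 8627.3 μs.
End-to-end = 9080 μs.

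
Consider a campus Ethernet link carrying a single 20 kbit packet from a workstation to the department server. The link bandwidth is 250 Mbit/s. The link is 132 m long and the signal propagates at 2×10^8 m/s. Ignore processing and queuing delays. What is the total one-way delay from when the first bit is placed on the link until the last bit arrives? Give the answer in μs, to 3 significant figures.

80.7 μs

L = 20000 bits.
Transmission delay = L/R = 20000 / 250000000 = 80 μs.
Propagation delay = d/s = 132 m / 200000000 m/s = 0.66 μs.
Total = 80.7 μs.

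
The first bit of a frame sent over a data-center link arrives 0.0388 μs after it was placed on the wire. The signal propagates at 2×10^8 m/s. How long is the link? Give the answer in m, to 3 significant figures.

7.76 m

d = s × t_prop = 200000000 × 3.88e-08 = 7.76 m.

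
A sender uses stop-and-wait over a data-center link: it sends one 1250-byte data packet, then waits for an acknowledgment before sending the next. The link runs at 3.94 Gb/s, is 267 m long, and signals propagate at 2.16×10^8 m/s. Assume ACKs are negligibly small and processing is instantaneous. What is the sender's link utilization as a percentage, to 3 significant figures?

50.7 %

t_tx = L/R = 10000/3940000000 = 2.53807e-06 s.
t_prop = 267/216000000 = 1.23611e-06 s; RTT = 2.47222e-06 s.
Cycle = t_tx + RTT = 5.01029e-06 s.
Utilization = t_tx / cycle = 2.53807e-06/5.01029e-06 = 50.7 %.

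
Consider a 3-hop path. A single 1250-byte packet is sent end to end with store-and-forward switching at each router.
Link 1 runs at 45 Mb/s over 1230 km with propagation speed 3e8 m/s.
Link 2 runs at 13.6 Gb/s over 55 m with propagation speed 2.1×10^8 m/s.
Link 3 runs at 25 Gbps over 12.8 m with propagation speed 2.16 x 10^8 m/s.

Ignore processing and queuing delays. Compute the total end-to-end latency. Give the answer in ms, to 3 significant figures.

L = 1250 × 8 = 10000 bits.
Transmission delays (L/R per hop): 0.222222, 0.000735294, 0.0004 ms; sum = 0.223358 ms.
Propagation delays (d/s per hop): 4.1, 0.000261905, 5.92593e-05 ms; sum = 4.10032 ms.
End-to-end = 4.32 ms.

4.32 ms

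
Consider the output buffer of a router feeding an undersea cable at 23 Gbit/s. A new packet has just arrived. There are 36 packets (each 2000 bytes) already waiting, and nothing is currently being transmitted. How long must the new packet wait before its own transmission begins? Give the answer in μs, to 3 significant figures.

25.0 μs

Each queued packet: L/R = 16000/23000000000 = 0.695652 μs.
36 queued → 25.0435 μs.
Queuing delay = 25.0 μs.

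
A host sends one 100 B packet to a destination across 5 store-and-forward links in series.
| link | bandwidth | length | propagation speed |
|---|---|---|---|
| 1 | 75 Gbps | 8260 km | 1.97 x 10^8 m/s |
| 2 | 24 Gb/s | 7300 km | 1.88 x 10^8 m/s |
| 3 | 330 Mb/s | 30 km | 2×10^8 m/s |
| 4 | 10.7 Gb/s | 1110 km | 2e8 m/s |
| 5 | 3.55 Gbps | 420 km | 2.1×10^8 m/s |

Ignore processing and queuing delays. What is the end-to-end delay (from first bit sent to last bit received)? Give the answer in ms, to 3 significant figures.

L = 100 × 8 = 800 bits.
Transmission delays (L/R per hop): 1.06667e-05, 3.33333e-05, 0.00242424, 7.47664e-05, 0.000225352 ms; sum = 0.00276836 ms.
Propagation delays (d/s per hop): 41.9289, 38.8298, 0.15, 5.55, 2 ms; sum = 88.4587 ms.
End-to-end = 88.5 ms.

88.5 ms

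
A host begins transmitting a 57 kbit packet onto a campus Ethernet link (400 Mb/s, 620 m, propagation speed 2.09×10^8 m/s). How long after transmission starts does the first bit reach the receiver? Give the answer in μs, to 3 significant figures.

First bit experiences only propagation delay: d/s = 620/209000000 = 2.97 μs.

2.97 μs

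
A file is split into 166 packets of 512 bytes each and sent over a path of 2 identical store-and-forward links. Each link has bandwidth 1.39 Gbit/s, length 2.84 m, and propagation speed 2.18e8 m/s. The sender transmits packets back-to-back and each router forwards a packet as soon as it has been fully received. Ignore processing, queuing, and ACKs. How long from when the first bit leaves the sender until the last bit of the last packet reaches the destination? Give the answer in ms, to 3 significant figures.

0.492 ms

Per-hop transmission t_tx = L/R = 4096/1390000000 = 0.00294676 ms.
Per-hop propagation t_prop = 2.84/2.18e+08 = 1.30275e-05 ms.
Pipeline fill: first packet needs 2·t_tx to clear all hops; remaining 165 packets each add one t_tx.
Total = (2+166-1)·t_tx + 2·t_prop = 167·0.00294676 + 2·1.30275e-05 = 0.492 ms.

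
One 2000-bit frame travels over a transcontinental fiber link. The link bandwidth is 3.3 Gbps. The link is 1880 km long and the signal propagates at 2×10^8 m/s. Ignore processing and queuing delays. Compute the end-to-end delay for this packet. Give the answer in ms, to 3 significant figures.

Transmission delay = L/R = 2000 / 3300000000 = 0.000606061 ms.
Propagation delay = d/s = 1880000 m / 200000000 m/s = 9.4 ms.
Total = 9.40 ms.

9.40 ms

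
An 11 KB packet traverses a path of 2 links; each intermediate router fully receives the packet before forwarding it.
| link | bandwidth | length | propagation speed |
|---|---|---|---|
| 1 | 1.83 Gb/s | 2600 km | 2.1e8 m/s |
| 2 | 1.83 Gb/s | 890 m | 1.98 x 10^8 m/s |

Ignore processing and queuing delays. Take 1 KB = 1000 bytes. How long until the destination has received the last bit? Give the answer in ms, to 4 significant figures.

12.48 ms

L = 88000 bits.
Transmission delay per hop = L/R = 88000/1830000000 = 0.0480874 ms; 2 hops → 0.0961749 ms.
Propagation delays (d/s per hop): 12.381, 0.00449495 ms; sum = 12.3854 ms.
End-to-end = 12.48 ms.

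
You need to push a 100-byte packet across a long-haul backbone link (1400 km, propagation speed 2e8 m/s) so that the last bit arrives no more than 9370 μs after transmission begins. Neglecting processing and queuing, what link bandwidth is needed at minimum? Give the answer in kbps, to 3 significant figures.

338 kbps

L = 800 bits.
Propagation delay = 1400000 / 200000000 = 7000 μs.
Transmission budget = 9370 − 7000 = 2370 μs.
R ≥ L / t_tx = 800 bits / 0.00237 s = 338 kbps.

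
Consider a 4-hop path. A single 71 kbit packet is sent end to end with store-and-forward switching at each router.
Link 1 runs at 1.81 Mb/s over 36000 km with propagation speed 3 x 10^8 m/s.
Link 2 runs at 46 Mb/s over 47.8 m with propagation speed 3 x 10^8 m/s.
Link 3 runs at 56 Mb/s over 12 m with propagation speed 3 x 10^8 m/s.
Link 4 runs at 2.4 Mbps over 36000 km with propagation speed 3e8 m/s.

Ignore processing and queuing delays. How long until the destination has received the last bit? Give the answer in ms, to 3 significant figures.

312 ms

L = 71000 bits.
Transmission delays (L/R per hop): 39.2265, 1.54348, 1.26786, 29.5833 ms; sum = 71.6212 ms.
Propagation delays (d/s per hop): 120, 0.000159333, 4e-05, 120 ms; sum = 240 ms.
End-to-end = 312 ms.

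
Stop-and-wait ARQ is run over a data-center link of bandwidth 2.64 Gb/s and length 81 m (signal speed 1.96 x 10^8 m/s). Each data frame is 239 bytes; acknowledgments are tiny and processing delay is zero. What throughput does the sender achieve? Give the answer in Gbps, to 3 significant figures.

t_tx = L/R = 1912/2640000000 = 7.24242e-07 s.
t_prop = 81/196000000 = 4.13265e-07 s; RTT = 8.26531e-07 s.
Cycle = t_tx + RTT = 1.55077e-06 s.
Throughput = L / cycle = 1912 / 1.55077e-06 = 1.23 Gbps.

1.23 Gbps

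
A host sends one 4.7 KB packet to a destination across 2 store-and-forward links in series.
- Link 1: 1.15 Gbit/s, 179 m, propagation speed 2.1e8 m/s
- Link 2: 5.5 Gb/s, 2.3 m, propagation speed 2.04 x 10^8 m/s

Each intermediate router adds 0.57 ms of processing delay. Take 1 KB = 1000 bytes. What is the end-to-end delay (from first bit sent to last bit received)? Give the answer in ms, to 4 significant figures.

L = 37600 bits.
Transmission delays (L/R per hop): 0.0326957, 0.00683636 ms; sum = 0.039532 ms.
Propagation delays (d/s per hop): 0.000852381, 1.12745e-05 ms; sum = 0.000863655 ms.
Processing at 1 router(s): 1 × 0.57 ms = 0.57 ms.
End-to-end = 0.6104 ms.

0.6104 ms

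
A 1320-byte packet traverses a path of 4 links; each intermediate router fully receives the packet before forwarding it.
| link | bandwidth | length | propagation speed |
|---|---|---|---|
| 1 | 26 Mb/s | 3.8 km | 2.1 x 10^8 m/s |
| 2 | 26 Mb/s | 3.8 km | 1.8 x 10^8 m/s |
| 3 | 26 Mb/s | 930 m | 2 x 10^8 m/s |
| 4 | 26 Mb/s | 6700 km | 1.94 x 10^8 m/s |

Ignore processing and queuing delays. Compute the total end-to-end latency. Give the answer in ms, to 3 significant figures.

L = 1320 × 8 = 10560 bits.
Transmission delay per hop = L/R = 10560/26000000 = 0.406154 ms; 4 hops → 1.62462 ms.
Propagation delays (d/s per hop): 0.0180952, 0.0211111, 0.00465, 34.5361 ms; sum = 34.5799 ms.
End-to-end = 36.2 ms.

36.2 ms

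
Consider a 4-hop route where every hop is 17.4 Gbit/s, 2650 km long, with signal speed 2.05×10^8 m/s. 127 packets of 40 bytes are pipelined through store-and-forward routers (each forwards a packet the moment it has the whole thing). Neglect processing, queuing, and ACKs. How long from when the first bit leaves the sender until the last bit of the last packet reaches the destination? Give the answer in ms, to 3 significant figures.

51.7 ms

Per-hop transmission t_tx = L/R = 320/17400000000 = 1.83908e-05 ms.
Per-hop propagation t_prop = 2650000/2.05e+08 = 12.9268 ms.
Pipeline fill: first packet needs 4·t_tx to clear all hops; remaining 126 packets each add one t_tx.
Total = (4+127-1)·t_tx + 4·t_prop = 130·1.83908e-05 + 4·12.9268 = 51.7 ms.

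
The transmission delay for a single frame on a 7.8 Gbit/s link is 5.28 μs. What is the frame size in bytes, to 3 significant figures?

L = R × t_tx = 7800000000 b/s × 5.28e-06 s = 41184 bits.
In bytes: 41184 / 8 = 5150 bytes.

5150 bytes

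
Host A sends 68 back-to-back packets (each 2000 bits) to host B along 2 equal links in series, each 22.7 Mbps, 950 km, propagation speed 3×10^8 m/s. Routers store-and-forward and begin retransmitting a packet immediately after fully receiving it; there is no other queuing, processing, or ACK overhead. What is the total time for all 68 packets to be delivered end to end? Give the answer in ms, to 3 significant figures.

Per-hop transmission t_tx = L/R = 2000/22700000 = 0.0881057 ms.
Per-hop propagation t_prop = 950000/300000000 = 3.16667 ms.
Pipeline fill: first packet needs 2·t_tx to clear all hops; remaining 67 packets each add one t_tx.
Total = (2+68-1)·t_tx + 2·t_prop = 69·0.0881057 + 2·3.16667 = 12.4 ms.

12.4 ms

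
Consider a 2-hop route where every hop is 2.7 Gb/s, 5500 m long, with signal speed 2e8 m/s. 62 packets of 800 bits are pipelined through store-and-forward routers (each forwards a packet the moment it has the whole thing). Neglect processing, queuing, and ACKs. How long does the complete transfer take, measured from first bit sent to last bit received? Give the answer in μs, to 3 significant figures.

73.7 μs

Per-hop transmission t_tx = L/R = 800/2700000000 = 0.296296 μs.
Per-hop propagation t_prop = 5500/200000000 = 27.5 μs.
Pipeline fill: first packet needs 2·t_tx to clear all hops; remaining 61 packets each add one t_tx.
Total = (2+62-1)·t_tx + 2·t_prop = 63·0.296296 + 2·27.5 = 73.7 μs.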